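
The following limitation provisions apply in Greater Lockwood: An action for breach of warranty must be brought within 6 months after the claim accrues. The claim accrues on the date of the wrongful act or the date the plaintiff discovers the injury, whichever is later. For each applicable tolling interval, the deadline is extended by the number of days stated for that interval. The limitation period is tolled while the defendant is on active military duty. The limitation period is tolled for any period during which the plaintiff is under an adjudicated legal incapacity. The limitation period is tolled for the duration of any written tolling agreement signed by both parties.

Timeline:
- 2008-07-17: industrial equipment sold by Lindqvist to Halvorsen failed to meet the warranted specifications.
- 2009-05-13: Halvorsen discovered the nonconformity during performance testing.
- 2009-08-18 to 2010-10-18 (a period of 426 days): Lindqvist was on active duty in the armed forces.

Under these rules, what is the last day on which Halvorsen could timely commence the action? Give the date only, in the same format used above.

2011-01-13

Taking the later of the act (2008-07-17) and discovery (2009-05-13), the claim accrued on 2009-05-13.
6 months from 2009-05-13 is 2009-11-13.
Because the defendant's active military service ran from 2009-08-18 to 2010-10-18, the deadline is extended by 426 days to 2011-01-13.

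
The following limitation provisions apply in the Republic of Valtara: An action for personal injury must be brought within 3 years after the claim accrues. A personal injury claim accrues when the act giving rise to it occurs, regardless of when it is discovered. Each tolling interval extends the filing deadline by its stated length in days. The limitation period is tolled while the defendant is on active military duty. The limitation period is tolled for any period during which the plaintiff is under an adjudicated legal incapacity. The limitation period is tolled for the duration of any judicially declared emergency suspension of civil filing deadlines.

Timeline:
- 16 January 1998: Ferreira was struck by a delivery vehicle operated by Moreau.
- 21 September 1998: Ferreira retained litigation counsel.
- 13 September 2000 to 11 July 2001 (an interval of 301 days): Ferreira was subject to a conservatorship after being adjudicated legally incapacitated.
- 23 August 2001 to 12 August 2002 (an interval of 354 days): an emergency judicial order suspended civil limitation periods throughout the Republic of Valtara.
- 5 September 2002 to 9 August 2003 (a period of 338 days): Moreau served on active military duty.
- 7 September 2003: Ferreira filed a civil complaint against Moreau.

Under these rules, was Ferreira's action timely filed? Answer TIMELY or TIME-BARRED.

TIMELY

The claim accrued on 16 January 1998, when the wrongful act occurred.
The untolled deadline — 3 years after 16 January 1998 — is 16 January 2001.
The plaintiff's legal incapacity from 13 September 2000 to 11 July 2001 tolled the period for 301 days, extending the deadline to 13 November 2001.
Because the emergency suspension of filing deadlines ran from 23 August 2001 to 12 August 2002, the deadline is extended by 354 days to 2 November 2002.
Because the defendant's active military service ran from 5 September 2002 to 9 August 2003, the deadline is extended by 338 days to 6 October 2003.
Nothing else in the chronology tolls or restarts the period.
Filing on 7 September 2003 beat the 6 October 2003 deadline — the action is timely.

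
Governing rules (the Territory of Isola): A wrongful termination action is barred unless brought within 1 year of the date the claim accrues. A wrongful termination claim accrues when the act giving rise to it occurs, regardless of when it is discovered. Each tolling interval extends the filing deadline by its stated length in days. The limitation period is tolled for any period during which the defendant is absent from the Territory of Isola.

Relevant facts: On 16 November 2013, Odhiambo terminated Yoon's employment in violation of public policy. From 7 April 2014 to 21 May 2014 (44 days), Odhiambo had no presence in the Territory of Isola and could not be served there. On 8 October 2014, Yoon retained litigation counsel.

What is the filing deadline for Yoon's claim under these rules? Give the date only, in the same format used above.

30 December 2014

The claim accrued on 16 November 2013, when the wrongful act occurred.
Adding the 1 year base period to 16 November 2013 gives a deadline of 16 November 2014, before any tolling.
Because the defendant's absence from the jurisdiction ran from 7 April 2014 to 21 May 2014, the deadline is extended by 44 days to 30 December 2014.
Nothing else in the chronology tolls or restarts the period.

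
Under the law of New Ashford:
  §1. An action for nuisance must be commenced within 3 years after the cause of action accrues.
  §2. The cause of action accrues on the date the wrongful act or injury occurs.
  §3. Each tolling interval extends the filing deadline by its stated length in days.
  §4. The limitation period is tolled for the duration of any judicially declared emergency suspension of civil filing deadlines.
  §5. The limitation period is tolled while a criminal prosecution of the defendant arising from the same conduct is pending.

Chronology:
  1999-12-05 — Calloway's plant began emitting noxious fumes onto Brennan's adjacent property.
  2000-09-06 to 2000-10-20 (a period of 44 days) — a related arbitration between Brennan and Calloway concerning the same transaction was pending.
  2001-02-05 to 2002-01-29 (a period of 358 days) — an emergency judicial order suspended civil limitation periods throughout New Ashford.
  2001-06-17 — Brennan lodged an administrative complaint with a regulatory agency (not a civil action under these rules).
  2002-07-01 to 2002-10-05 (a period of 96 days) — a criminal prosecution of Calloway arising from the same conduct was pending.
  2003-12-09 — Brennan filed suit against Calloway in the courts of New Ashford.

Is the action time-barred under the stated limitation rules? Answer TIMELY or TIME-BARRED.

The limitation period began to run on 1999-12-05.
Adding the 3 years base period to 1999-12-05 gives a deadline of 2002-12-05, before any tolling.
The period was tolled for 358 days by the emergency suspension of filing deadlines (2001-02-05 to 2002-01-29), pushing the deadline to 2003-11-28.
The period was tolled for 96 days by the pending criminal prosecution (2002-07-01 to 2002-10-05), pushing the deadline to 2004-03-03.
Although a pending arbitration ran from 2000-09-06 to 2000-10-20, the stated rules do not make that a tolling event, so it is disregarded.
None of the other events listed affects the running of the period under the stated rules.
Brennan filed on 2003-12-09, before the 2004-03-03 deadline, so the action is timely.

TIMELY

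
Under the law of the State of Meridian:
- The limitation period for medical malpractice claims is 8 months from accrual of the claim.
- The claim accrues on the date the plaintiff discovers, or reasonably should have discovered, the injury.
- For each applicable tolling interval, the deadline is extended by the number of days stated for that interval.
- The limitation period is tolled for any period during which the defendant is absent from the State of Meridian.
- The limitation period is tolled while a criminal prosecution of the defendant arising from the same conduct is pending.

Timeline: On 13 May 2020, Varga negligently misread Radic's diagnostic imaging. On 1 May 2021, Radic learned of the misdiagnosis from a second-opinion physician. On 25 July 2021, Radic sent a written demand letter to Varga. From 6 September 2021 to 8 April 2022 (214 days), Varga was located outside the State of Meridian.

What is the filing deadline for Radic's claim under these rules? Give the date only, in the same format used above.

Accrual is tied to discovery, so the period began on 1 May 2021 rather than on 13 May 2020 when the act occurred.
The untolled deadline — 8 months after 1 May 2021 — is 1 January 2022.
The period was tolled for 214 days by the defendant's absence from the jurisdiction (6 September 2021 to 8 April 2022), pushing the deadline to 3 August 2022.
The other events in the timeline have no effect on the limitation period under the stated rules.

3 August 2022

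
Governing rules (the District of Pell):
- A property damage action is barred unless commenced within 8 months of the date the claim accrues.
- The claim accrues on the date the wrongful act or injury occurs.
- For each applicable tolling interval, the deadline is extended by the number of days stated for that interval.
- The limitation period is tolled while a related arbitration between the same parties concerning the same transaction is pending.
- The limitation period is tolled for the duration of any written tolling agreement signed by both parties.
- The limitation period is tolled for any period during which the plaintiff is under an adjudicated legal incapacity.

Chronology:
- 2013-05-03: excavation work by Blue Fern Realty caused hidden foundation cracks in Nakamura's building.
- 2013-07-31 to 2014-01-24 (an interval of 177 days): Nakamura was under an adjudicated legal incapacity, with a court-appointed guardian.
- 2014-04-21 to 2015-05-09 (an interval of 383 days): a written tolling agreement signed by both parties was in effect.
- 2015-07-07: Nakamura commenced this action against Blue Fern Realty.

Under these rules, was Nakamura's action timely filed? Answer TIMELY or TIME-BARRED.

TIMELY

The limitation period began to run on 2013-05-03.
Adding the 8 months base period to 2013-05-03 gives a deadline of 2014-01-03, before any tolling.
The plaintiff's legal incapacity from 2013-07-31 to 2014-01-24 tolled the period for 177 days, extending the deadline to 2014-06-29.
The written tolling agreement from 2014-04-21 to 2015-05-09 tolled the period for 383 days, extending the deadline to 2015-07-17.
Filing on 2015-07-07 beat the 2015-07-17 deadline — the action is timely.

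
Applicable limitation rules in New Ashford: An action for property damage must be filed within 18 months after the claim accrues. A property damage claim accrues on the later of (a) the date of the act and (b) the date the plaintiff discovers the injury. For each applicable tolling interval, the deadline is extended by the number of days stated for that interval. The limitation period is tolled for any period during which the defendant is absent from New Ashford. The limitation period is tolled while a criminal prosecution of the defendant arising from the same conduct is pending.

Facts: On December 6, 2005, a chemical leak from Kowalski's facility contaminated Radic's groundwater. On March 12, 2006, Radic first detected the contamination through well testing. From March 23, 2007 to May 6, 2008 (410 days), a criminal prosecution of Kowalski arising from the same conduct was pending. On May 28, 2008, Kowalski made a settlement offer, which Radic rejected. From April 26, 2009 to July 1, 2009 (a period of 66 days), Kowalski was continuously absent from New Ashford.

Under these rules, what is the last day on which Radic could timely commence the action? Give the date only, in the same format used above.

Taking the later of the act (December 6, 2005) and discovery (March 12, 2006), the claim accrued on March 12, 2006.
Adding the 18 months base period to March 12, 2006 gives a deadline of September 12, 2007, before any tolling.
Because the pending criminal prosecution ran from March 23, 2007 to May 6, 2008, the deadline is extended by 410 days to October 26, 2008.
The defendant's absence from the jurisdiction from April 26, 2009 to July 1, 2009 began after the period had already run on October 26, 2008, so it has no tolling effect.
Nothing else in the chronology tolls or restarts the period.

October 26, 2008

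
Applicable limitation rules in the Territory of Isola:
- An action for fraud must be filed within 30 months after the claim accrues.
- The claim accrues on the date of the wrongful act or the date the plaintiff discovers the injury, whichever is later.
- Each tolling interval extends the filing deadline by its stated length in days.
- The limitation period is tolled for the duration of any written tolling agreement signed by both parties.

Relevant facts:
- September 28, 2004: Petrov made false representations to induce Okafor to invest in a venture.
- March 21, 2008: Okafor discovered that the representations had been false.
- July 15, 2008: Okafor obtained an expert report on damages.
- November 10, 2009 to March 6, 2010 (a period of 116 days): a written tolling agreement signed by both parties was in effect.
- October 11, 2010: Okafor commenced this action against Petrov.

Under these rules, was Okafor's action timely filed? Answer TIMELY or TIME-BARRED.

The claim accrued on March 21, 2008 — the later of the September 28, 2004 act and the March 21, 2008 discovery.
Adding the 30 months base period to March 21, 2008 gives a deadline of September 21, 2010, before any tolling.
Because the written tolling agreement ran from November 10, 2009 to March 6, 2010, the deadline is extended by 116 days to January 15, 2011.
The other events in the timeline have no effect on the limitation period under the stated rules.
The October 11, 2010 filing precedes the January 15, 2011 deadline; the claim is timely.

TIMELY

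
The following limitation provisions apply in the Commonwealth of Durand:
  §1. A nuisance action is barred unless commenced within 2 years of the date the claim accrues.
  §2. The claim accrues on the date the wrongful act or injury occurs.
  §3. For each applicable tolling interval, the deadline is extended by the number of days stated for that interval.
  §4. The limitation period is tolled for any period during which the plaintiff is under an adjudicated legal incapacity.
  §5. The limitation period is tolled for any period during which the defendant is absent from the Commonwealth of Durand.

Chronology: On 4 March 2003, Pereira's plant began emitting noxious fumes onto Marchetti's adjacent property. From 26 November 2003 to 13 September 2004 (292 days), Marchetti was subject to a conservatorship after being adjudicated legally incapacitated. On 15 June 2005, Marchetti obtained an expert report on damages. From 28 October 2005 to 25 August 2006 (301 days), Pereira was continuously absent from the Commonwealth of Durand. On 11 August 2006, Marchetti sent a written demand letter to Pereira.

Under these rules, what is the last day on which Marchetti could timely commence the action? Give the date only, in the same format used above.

The claim accrued on 4 March 2003, the date of the act.
The untolled deadline — 2 years after 4 March 2003 — is 4 March 2005.
The period was tolled for 292 days by the plaintiff's legal incapacity (26 November 2003 to 13 September 2004), pushing the deadline to 21 December 2005.
The defendant's absence from the jurisdiction from 28 October 2005 to 25 August 2006 tolled the period for 301 days, extending the deadline to 18 October 2006.
None of the other events listed affects the running of the period under the stated rules.

18 October 2006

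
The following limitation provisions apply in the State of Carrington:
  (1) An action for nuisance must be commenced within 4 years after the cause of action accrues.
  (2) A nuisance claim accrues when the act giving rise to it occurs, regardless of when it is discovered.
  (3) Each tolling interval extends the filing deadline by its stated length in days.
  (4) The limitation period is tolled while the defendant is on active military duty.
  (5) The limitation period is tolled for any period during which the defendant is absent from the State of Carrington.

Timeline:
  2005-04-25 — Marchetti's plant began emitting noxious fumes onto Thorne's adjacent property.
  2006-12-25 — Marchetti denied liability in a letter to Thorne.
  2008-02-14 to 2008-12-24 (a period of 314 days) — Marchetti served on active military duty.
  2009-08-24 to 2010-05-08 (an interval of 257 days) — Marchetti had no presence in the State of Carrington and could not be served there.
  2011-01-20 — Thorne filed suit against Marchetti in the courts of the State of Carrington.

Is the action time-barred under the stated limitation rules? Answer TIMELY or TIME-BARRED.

TIME-BARRED

The cause of action accrued on 2005-04-25, the date of the act.
Adding the 4 years base period to 2005-04-25 gives a deadline of 2009-04-25, before any tolling.
Because the defendant's active military service ran from 2008-02-14 to 2008-12-24, the deadline is extended by 314 days to 2010-03-05.
The defendant's absence from the jurisdiction from 2009-08-24 to 2010-05-08 tolled the period for 257 days, extending the deadline to 2010-11-17.
Nothing else in the chronology tolls or restarts the period.
Thorne filed on 2011-01-20, after the 2010-11-17 deadline, so the action is time-barred.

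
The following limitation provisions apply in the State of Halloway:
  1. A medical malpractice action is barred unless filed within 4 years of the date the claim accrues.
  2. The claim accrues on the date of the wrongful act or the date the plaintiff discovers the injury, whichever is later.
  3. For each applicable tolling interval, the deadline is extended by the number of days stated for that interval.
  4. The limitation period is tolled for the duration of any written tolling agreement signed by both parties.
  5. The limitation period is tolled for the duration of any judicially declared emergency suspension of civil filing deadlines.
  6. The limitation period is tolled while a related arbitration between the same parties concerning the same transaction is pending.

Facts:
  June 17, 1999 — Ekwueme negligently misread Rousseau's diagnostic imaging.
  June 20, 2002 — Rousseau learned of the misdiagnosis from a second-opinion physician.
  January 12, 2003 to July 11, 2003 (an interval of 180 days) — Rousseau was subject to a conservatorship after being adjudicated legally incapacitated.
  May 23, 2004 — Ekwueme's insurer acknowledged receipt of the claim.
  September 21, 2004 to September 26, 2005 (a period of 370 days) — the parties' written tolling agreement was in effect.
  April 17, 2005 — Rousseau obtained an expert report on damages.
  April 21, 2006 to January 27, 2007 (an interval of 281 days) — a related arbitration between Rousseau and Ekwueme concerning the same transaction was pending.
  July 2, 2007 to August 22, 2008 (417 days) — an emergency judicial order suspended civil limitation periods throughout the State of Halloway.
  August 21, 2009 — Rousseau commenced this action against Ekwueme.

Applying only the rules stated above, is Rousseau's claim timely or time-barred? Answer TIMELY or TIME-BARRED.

TIME-BARRED

Taking the later of the act (June 17, 1999) and discovery (June 20, 2002), the claim accrued on June 20, 2002.
4 years from June 20, 2002 is June 20, 2006.
Because the written tolling agreement ran from September 21, 2004 to September 26, 2005, the deadline is extended by 370 days to June 25, 2007.
The pending related arbitration from April 21, 2006 to January 27, 2007 tolled the period for 281 days, extending the deadline to April 1, 2008.
The period was tolled for 417 days by the emergency suspension of filing deadlines (July 2, 2007 to August 22, 2008), pushing the deadline to May 23, 2009.
The plaintiff's legal incapacity from January 12, 2003 to July 11, 2003 does not toll the period, because no stated rule makes the plaintiff's incapacity a tolling event.
Nothing else in the chronology tolls or restarts the period.
Filing on August 21, 2009 missed the May 23, 2009 deadline — the action is time-barred.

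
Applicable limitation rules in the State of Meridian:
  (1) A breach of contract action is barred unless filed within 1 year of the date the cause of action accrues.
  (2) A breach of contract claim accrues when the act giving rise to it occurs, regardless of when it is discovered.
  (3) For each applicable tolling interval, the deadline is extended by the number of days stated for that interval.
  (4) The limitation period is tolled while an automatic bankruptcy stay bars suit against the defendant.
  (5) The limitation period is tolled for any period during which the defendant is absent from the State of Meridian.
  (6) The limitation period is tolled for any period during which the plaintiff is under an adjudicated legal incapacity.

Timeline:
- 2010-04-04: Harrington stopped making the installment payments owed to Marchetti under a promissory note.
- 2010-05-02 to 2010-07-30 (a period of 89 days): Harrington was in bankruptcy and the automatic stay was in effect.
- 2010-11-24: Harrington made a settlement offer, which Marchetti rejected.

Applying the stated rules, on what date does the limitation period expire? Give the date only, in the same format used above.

2011-07-02

The limitation period began to run on 2010-04-04.
Adding the 1 year base period to 2010-04-04 gives a deadline of 2011-04-04, before any tolling.
The automatic bankruptcy stay from 2010-05-02 to 2010-07-30 tolled the period for 89 days, extending the deadline to 2011-07-02.
Nothing else in the chronology tolls or restarts the period.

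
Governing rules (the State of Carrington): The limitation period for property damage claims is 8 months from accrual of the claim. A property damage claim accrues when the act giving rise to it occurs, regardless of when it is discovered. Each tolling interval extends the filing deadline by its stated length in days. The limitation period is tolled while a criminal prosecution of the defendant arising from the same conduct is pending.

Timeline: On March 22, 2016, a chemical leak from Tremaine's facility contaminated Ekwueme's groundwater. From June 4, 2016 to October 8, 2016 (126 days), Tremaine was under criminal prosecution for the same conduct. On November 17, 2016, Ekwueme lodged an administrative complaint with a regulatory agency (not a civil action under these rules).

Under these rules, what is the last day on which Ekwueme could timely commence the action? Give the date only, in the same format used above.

March 28, 2017

The claim accrued on March 22, 2016, when the wrongful act occurred.
8 months from March 22, 2016 is November 22, 2016.
The period was tolled for 126 days by the pending criminal prosecution (June 4, 2016 to October 8, 2016), pushing the deadline to March 28, 2017.
The other events in the timeline have no effect on the limitation period under the stated rules.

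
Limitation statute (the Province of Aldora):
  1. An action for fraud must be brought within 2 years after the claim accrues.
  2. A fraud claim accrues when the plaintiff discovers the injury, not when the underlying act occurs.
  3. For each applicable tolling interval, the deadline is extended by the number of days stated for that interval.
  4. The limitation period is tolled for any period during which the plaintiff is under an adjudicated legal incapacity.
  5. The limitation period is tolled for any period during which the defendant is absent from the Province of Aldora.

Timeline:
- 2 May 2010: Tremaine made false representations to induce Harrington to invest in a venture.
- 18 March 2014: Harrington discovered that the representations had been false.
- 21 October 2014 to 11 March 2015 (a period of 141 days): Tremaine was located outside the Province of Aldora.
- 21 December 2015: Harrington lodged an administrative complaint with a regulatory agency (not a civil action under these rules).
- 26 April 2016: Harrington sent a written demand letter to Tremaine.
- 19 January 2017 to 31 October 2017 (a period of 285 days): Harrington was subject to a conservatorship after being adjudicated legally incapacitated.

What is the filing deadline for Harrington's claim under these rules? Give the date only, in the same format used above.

The claim did not accrue until Harrington discovered the injury on 18 March 2014; the 2 May 2010 act date does not start the clock under the stated rule.
2 years from 18 March 2014 is 18 March 2016.
Because the defendant's absence from the jurisdiction ran from 21 October 2014 to 11 March 2015, the deadline is extended by 141 days to 6 August 2016.
The plaintiff's legal incapacity from 19 January 2017 to 31 October 2017 began after the period had already run on 6 August 2016, so it has no tolling effect.
Nothing else in the chronology tolls or restarts the period.

6 August 2016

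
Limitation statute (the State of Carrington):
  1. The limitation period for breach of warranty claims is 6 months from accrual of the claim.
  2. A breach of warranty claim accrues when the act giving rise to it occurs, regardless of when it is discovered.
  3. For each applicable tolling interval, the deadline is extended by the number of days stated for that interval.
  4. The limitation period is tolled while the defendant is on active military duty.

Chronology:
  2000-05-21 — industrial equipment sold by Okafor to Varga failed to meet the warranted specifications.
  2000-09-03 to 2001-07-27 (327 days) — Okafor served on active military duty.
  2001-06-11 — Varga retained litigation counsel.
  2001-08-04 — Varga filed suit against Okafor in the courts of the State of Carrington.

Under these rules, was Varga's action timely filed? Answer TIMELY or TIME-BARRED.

TIMELY

The claim accrued on 2000-05-21, when the wrongful act occurred.
6 months from 2000-05-21 is 2000-11-21.
The defendant's active military service from 2000-09-03 to 2001-07-27 tolled the period for 327 days, extending the deadline to 2001-10-14.
The other events in the timeline have no effect on the limitation period under the stated rules.
Varga filed on 2001-08-04, before the 2001-10-14 deadline, so the action is timely.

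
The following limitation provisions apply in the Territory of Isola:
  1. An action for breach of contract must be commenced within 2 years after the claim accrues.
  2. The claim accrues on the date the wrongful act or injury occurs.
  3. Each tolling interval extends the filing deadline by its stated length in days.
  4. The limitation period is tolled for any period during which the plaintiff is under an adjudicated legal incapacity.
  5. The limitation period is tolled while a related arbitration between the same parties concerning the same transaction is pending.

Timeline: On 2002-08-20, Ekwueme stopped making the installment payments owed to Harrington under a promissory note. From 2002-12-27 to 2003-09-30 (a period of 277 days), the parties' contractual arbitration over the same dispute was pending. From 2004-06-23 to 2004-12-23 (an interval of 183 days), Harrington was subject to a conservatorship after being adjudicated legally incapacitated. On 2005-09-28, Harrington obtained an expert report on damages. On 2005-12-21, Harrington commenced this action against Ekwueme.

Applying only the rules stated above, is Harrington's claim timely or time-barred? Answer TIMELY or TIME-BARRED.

The claim accrued on 2002-08-20, the date of the act.
The untolled deadline — 2 years after 2002-08-20 — is 2004-08-20.
The pending related arbitration from 2002-12-27 to 2003-09-30 tolled the period for 277 days, extending the deadline to 2005-05-24.
Because the plaintiff's legal incapacity ran from 2004-06-23 to 2004-12-23, the deadline is extended by 183 days to 2005-11-23.
Nothing else in the chronology tolls or restarts the period.
The 2005-12-21 filing falls after the 2005-11-23 deadline; the claim is time-barred.

TIME-BARRED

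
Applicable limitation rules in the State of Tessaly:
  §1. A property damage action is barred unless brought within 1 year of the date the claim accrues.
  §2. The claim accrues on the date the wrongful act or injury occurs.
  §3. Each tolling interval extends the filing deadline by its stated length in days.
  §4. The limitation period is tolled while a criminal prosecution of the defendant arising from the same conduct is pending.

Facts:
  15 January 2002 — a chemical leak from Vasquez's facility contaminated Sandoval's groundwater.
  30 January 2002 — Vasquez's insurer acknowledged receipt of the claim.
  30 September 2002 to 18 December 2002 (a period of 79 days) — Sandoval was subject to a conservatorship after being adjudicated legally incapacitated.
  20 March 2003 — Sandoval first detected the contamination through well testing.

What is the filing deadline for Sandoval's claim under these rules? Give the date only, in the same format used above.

15 January 2003

Because the rule ties accrual to occurrence, the claim accrued on 15 January 2002, not on the 20 March 2003 discovery date.
Adding the 1 year base period to 15 January 2002 gives a deadline of 15 January 2003, before any tolling.
The plaintiff's legal incapacity from 30 September 2002 to 18 December 2002 does not toll the period, because no stated rule makes the plaintiff's incapacity a tolling event.
None of the other events listed affects the running of the period under the stated rules.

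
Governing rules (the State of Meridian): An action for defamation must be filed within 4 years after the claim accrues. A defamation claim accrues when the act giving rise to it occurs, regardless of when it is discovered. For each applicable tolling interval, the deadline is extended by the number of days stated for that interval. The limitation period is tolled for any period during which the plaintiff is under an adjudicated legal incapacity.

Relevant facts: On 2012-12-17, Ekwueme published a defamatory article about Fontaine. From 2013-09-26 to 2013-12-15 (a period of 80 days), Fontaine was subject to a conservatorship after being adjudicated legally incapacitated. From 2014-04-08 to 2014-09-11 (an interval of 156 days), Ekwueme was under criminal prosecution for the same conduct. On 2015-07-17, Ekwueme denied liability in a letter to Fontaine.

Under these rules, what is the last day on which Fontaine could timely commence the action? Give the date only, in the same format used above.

2017-03-07

The limitation period began to run on 2012-12-17.
The untolled deadline — 4 years after 2012-12-17 — is 2016-12-17.
The plaintiff's legal incapacity from 2013-09-26 to 2013-12-15 tolled the period for 80 days, extending the deadline to 2017-03-07.
Although a criminal prosecution ran from 2014-04-08 to 2014-09-11, the stated rules do not make that a tolling event, so it is disregarded.
The other events in the timeline have no effect on the limitation period under the stated rules.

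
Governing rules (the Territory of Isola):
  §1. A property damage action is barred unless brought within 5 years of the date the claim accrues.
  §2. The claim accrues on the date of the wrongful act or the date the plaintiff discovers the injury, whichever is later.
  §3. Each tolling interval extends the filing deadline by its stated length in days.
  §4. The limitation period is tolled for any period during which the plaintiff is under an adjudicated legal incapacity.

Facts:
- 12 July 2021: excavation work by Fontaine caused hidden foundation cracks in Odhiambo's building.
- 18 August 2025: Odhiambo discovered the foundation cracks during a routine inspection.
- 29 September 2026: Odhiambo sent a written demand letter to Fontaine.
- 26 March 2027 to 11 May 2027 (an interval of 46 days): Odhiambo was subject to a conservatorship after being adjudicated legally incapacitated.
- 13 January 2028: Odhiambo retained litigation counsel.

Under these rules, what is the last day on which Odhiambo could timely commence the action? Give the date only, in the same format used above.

Because discovery on 18 August 2025 post-dates the 12 July 2021 act, accrual under the later-of rule falls on 18 August 2025.
5 years from 18 August 2025 is 18 August 2030.
The plaintiff's legal incapacity from 26 March 2027 to 11 May 2027 tolled the period for 46 days, extending the deadline to 3 October 2030.
The other events in the timeline have no effect on the limitation period under the stated rules.

3 October 2030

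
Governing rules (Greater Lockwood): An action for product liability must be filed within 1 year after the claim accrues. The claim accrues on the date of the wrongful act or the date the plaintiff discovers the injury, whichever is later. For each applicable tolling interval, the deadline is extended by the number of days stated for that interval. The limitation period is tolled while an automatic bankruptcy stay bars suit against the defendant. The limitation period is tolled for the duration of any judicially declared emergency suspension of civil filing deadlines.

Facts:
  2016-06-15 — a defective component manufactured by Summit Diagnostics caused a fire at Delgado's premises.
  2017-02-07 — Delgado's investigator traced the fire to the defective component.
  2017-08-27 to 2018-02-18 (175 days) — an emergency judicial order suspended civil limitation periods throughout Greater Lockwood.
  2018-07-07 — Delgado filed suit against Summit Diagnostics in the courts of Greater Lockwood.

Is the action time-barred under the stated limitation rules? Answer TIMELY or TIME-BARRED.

Because discovery on 2017-02-07 post-dates the 2016-06-15 act, accrual under the later-of rule falls on 2017-02-07.
The untolled deadline — 1 year after 2017-02-07 — is 2018-02-07.
Because the emergency suspension of filing deadlines ran from 2017-08-27 to 2018-02-18, the deadline is extended by 175 days to 2018-08-01.
Filing on 2018-07-07 beat the 2018-08-01 deadline — the action is timely.

TIMELY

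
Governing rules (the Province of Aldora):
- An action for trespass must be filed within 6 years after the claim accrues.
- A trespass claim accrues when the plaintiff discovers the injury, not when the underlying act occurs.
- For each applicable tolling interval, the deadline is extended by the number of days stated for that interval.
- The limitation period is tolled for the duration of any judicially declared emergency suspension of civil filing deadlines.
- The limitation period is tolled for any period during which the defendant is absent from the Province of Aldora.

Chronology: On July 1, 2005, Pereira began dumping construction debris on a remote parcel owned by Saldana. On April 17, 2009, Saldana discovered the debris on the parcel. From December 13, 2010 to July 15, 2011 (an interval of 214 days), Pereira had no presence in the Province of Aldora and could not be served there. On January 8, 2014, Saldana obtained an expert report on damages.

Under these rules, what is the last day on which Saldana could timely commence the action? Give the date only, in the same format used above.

November 17, 2015

Under the discovery rule, the claim accrued on April 17, 2009, when Saldana discovered the injury — not on the July 1, 2005 date of the underlying act.
6 years from April 17, 2009 is April 17, 2015.
The defendant's absence from the jurisdiction from December 13, 2010 to July 15, 2011 tolled the period for 214 days, extending the deadline to November 17, 2015.
Nothing else in the chronology tolls or restarts the period.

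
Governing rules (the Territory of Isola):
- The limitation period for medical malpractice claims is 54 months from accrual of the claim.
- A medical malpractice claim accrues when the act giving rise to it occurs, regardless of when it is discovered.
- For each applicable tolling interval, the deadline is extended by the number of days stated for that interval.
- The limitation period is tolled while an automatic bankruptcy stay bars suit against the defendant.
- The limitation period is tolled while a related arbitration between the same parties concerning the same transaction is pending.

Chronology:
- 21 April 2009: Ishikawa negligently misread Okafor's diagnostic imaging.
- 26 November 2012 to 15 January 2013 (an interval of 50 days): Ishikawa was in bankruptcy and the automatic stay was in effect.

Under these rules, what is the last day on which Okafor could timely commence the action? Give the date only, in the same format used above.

The limitation period began to run on 21 April 2009.
Adding the 54 months base period to 21 April 2009 gives a deadline of 21 October 2013, before any tolling.
Because the automatic bankruptcy stay ran from 26 November 2012 to 15 January 2013, the deadline is extended by 50 days to 10 December 2013.

10 December 2013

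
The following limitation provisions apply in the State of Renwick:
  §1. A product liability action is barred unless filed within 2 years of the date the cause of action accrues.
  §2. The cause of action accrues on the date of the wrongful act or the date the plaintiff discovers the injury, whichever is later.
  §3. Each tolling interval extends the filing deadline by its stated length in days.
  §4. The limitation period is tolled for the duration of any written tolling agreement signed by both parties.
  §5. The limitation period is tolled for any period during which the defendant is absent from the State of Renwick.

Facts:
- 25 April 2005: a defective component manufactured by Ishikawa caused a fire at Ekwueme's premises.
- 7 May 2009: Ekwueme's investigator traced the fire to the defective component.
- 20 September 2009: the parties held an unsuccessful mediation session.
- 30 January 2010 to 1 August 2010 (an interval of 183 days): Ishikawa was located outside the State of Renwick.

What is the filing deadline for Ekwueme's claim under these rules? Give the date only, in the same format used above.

Taking the later of the act (25 April 2005) and discovery (7 May 2009), the claim accrued on 7 May 2009.
Adding the 2 years base period to 7 May 2009 gives a deadline of 7 May 2011, before any tolling.
The defendant's absence from the jurisdiction from 30 January 2010 to 1 August 2010 tolled the period for 183 days, extending the deadline to 6 November 2011.
Nothing else in the chronology tolls or restarts the period.

6 November 2011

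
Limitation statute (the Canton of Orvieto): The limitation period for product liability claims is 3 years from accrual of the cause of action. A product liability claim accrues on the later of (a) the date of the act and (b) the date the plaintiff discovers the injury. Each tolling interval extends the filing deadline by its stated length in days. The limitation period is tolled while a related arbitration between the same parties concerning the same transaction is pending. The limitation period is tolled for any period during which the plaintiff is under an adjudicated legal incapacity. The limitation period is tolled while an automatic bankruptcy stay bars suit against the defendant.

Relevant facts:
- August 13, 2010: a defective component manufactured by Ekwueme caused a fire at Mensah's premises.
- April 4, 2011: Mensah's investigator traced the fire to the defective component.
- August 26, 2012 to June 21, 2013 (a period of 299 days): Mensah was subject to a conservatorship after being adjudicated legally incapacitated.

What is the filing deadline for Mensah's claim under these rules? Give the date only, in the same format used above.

January 28, 2015

Because discovery on April 4, 2011 post-dates the August 13, 2010 act, accrual under the later-of rule falls on April 4, 2011.
3 years from April 4, 2011 is April 4, 2014.
The plaintiff's legal incapacity from August 26, 2012 to June 21, 2013 tolled the period for 299 days, extending the deadline to January 28, 2015.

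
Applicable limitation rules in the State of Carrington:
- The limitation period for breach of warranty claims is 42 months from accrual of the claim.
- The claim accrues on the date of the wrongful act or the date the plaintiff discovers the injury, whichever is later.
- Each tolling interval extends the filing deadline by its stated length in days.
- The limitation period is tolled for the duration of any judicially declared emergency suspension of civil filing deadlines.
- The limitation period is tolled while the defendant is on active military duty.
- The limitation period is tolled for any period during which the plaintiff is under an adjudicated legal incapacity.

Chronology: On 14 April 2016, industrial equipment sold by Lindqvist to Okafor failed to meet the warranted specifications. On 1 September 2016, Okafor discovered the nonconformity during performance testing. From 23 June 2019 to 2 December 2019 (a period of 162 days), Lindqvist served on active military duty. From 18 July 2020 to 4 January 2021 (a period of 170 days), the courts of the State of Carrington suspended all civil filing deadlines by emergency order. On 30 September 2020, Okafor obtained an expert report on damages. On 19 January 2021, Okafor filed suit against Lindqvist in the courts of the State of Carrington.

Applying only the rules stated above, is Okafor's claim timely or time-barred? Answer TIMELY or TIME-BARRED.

TIMELY

The claim accrued on 1 September 2016 — the later of the 14 April 2016 act and the 1 September 2016 discovery.
42 months from 1 September 2016 is 1 March 2020.
Because the defendant's active military service ran from 23 June 2019 to 2 December 2019, the deadline is extended by 162 days to 10 August 2020.
The emergency suspension of filing deadlines from 18 July 2020 to 4 January 2021 tolled the period for 170 days, extending the deadline to 27 January 2021.
Nothing else in the chronology tolls or restarts the period.
Filing on 19 January 2021 beat the 27 January 2021 deadline — the action is timely.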